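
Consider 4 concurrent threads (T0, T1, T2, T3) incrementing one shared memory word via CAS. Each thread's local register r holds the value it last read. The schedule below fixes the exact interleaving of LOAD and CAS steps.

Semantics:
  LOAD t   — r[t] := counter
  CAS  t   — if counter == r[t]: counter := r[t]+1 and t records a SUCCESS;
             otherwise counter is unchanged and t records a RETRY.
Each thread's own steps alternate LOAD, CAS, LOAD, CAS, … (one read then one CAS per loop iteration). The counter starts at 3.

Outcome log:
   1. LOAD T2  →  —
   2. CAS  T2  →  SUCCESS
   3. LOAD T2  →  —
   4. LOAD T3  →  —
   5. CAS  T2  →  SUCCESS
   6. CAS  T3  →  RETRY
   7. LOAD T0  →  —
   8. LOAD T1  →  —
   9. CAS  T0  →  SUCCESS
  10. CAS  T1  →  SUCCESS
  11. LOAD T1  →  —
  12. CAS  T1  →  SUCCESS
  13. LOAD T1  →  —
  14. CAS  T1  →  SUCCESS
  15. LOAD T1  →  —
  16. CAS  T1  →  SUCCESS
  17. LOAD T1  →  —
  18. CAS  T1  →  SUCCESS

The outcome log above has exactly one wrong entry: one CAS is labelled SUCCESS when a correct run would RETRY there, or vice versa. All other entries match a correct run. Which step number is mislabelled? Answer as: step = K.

Reference trace:
step 1: T2 LOAD ⇒ load; ctr=3 reg=3
step 2: T2 CAS ⇒ ok; ctr=4 reg=3
step 3: T2 LOAD ⇒ load; ctr=4 reg=4
step 4: T3 LOAD ⇒ load; ctr=4 reg=4
step 5: T2 CAS ⇒ ok; ctr=5 reg=4
step 6: T3 CAS ⇒ retry; ctr=5 reg=4
step 7: T0 LOAD ⇒ load; ctr=5 reg=5
step 8: T1 LOAD ⇒ load; ctr=5 reg=5
step 9: T0 CAS ⇒ ok; ctr=6 reg=5
step 10: T1 CAS ⇒ retry; ctr=6 reg=5
step 11: T1 LOAD ⇒ load; ctr=6 reg=6
step 12: T1 CAS ⇒ ok; ctr=7 reg=6
step 13: T1 LOAD ⇒ load; ctr=7 reg=7
step 14: T1 CAS ⇒ ok; ctr=8 reg=7
step 15: T1 LOAD ⇒ load; ctr=8 reg=8
step 16: T1 CAS ⇒ ok; ctr=9 reg=8
step 17: T1 LOAD ⇒ load; ctr=9 reg=9
step 18: T1 CAS ⇒ ok; ctr=10 reg=9
Flip is step 10.

step = 10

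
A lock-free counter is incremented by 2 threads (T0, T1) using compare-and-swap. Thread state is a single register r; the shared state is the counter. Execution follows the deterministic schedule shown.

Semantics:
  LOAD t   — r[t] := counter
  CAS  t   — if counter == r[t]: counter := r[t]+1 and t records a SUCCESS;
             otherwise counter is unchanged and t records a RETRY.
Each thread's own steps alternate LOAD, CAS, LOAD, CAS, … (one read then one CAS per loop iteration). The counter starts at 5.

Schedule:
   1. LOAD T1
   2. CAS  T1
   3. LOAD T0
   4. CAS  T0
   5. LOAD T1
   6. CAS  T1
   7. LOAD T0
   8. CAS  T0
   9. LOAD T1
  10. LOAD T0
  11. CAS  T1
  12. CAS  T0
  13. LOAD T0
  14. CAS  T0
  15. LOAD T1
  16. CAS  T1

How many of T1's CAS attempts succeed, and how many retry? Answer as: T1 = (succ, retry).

[1] T1.load  rd  (counter 5, T1.r 5)
[2] T1.cas  hit  (counter 6, T1.r 5)
[3] T0.load  rd  (counter 6, T0.r 6)
[4] T0.cas  hit  (counter 7, T0.r 6)
[5] T1.load  rd  (counter 7, T1.r 7)
[6] T1.cas  hit  (counter 8, T1.r 7)
[7] T0.load  rd  (counter 8, T0.r 8)
[8] T0.cas  hit  (counter 9, T0.r 8)
[9] T1.load  rd  (counter 9, T1.r 9)
[10] T0.load  rd  (counter 9, T0.r 9)
[11] T1.cas  hit  (counter 10, T1.r 9)
[12] T0.cas  miss  (counter 10, T0.r 9)
[13] T0.load  rd  (counter 10, T0.r 10)
[14] T0.cas  hit  (counter 11, T0.r 10)
[15] T1.load  rd  (counter 11, T1.r 11)
[16] T1.cas  hit  (counter 12, T1.r 11)

T1 = (4, 0)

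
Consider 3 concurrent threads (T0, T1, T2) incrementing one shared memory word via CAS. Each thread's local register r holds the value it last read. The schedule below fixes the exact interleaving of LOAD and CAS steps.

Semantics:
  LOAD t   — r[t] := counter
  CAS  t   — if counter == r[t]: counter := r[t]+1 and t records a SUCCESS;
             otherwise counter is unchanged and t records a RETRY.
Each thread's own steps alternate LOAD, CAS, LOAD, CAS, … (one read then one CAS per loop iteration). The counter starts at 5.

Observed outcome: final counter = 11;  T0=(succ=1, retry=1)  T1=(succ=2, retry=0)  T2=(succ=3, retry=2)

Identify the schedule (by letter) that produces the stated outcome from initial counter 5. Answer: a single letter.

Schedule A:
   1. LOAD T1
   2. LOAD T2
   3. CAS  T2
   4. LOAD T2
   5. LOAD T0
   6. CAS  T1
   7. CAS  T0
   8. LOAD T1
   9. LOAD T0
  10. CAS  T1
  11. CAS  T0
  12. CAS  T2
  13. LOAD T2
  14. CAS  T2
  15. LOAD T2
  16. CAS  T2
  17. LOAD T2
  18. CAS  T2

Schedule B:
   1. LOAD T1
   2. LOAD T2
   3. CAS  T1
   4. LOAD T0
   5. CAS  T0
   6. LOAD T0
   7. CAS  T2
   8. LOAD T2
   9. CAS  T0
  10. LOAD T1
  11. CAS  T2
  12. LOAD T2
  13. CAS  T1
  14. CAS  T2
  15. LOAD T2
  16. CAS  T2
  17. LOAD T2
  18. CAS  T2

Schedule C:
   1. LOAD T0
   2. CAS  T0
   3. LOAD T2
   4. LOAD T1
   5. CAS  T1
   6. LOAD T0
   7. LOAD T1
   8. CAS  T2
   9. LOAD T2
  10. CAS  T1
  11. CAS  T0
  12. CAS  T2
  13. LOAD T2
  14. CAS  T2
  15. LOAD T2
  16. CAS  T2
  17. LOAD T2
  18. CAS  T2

Run C:
   1) LOAD T0:  M=5  r_T0=5
   2) CAS  T0:  M=6  r_T0=5 ✓
   3) LOAD T2:  M=6  r_T2=6
   4) LOAD T1:  M=6  r_T1=6
   5) CAS  T1:  M=7  r_T1=6 ✓
   6) LOAD T0:  M=7  r_T0=7
   7) LOAD T1:  M=7  r_T1=7
   8) CAS  T2:  M=7  r_T2=6 ✗
   9) LOAD T2:  M=7  r_T2=7
  10) CAS  T1:  M=8  r_T1=7 ✓
  11) CAS  T0:  M=8  r_T0=7 ✗
  12) CAS  T2:  M=8  r_T2=7 ✗
  13) LOAD T2:  M=8  r_T2=8
  14) CAS  T2:  M=9  r_T2=8 ✓
  15) LOAD T2:  M=9  r_T2=9
  16) CAS  T2:  M=10  r_T2=9 ✓
  17) LOAD T2:  M=10  r_T2=10
  18) CAS  T2:  M=11  r_T2=10 ✓

C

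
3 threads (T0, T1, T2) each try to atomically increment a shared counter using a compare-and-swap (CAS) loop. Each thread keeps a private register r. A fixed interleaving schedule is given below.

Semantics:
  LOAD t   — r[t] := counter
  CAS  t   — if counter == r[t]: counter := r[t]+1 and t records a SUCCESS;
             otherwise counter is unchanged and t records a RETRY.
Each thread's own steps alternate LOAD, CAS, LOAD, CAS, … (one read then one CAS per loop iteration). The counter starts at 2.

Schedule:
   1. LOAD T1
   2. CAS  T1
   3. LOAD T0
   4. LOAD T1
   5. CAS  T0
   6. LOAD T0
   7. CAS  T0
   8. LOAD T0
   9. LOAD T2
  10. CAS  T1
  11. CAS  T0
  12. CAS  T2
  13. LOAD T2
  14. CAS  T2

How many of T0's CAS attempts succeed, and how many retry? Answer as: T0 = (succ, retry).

step 1: T1 LOAD ⇒ load; ctr=2 reg=2
step 2: T1 CAS ⇒ ok; ctr=3 reg=2
step 3: T0 LOAD ⇒ load; ctr=3 reg=3
step 4: T1 LOAD ⇒ load; ctr=3 reg=3
step 5: T0 CAS ⇒ ok; ctr=4 reg=3
step 6: T0 LOAD ⇒ load; ctr=4 reg=4
step 7: T0 CAS ⇒ ok; ctr=5 reg=4
step 8: T0 LOAD ⇒ load; ctr=5 reg=5
step 9: T2 LOAD ⇒ load; ctr=5 reg=5
step 10: T1 CAS ⇒ retry; ctr=5 reg=3
step 11: T0 CAS ⇒ ok; ctr=6 reg=5
step 12: T2 CAS ⇒ retry; ctr=6 reg=5
step 13: T2 LOAD ⇒ load; ctr=6 reg=6
step 14: T2 CAS ⇒ ok; ctr=7 reg=6

T0 = (3, 0)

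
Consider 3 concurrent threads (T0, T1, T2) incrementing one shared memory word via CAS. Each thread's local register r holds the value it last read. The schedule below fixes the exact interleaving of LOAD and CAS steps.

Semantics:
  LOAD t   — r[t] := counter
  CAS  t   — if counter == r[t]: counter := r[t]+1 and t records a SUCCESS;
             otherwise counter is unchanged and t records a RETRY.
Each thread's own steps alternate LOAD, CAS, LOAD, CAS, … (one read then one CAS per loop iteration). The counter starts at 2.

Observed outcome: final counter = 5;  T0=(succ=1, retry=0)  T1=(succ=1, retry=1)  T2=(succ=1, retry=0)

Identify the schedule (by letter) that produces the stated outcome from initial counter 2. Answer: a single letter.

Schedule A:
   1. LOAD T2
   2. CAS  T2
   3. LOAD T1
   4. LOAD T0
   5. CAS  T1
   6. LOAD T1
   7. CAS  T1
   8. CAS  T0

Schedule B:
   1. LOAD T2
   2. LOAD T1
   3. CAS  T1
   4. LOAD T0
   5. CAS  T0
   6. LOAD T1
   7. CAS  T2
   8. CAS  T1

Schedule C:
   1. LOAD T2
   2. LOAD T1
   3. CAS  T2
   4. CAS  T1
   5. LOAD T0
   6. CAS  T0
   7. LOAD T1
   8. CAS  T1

C

Tracing schedule C:
T2 LOAD — after: cnt=2, r=2 — load
T1 LOAD — after: cnt=2, r=2 — load
T2 CAS — after: cnt=3, r=2 — ok
T1 CAS — after: cnt=3, r=2 — retry
T0 LOAD — after: cnt=3, r=3 — load
T0 CAS — after: cnt=4, r=3 — ok
T1 LOAD — after: cnt=4, r=4 — load
T1 CAS — after: cnt=5, r=4 — ok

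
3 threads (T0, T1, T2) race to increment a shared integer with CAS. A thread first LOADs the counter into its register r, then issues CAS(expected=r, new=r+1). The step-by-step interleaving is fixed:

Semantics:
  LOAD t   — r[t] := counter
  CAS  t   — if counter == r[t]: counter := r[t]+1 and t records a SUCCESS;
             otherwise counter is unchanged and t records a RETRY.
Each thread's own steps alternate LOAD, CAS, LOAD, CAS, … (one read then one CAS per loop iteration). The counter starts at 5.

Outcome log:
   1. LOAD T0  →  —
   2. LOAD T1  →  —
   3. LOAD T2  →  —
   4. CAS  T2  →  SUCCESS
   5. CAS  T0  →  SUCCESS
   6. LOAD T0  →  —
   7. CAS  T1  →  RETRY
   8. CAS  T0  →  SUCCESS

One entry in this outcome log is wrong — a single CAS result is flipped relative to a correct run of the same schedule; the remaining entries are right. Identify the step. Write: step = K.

step = 5

Re-executing:
   1) LOAD T0:  M=5  r_T0=5
   2) LOAD T1:  M=5  r_T1=5
   3) LOAD T2:  M=5  r_T2=5
   4) CAS  T2:  M=6  r_T2=5 ✓
   5) CAS  T0:  M=6  r_T0=5 ✗
   6) LOAD T0:  M=6  r_T0=6
   7) CAS  T1:  M=6  r_T1=5 ✗
   8) CAS  T0:  M=7  r_T0=6 ✓
Flip is step 5.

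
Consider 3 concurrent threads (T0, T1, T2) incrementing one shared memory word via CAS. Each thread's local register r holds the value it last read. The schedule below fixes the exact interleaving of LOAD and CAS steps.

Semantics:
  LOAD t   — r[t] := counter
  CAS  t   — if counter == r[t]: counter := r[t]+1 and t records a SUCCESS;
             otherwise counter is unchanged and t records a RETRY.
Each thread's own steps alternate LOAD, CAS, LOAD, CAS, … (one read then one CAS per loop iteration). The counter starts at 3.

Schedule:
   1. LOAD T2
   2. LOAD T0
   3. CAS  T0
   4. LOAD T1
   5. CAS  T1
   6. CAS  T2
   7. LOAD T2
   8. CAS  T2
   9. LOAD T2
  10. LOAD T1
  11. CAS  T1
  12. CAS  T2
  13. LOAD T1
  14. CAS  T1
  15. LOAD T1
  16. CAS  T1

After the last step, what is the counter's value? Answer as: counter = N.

counter = 9

step 1: T2 LOAD ⇒ load; ctr=3 reg=3
step 2: T0 LOAD ⇒ load; ctr=3 reg=3
step 3: T0 CAS ⇒ ok; ctr=4 reg=3
step 4: T1 LOAD ⇒ load; ctr=4 reg=4
step 5: T1 CAS ⇒ ok; ctr=5 reg=4
step 6: T2 CAS ⇒ retry; ctr=5 reg=3
step 7: T2 LOAD ⇒ load; ctr=5 reg=5
step 8: T2 CAS ⇒ ok; ctr=6 reg=5
step 9: T2 LOAD ⇒ load; ctr=6 reg=6
step 10: T1 LOAD ⇒ load; ctr=6 reg=6
step 11: T1 CAS ⇒ ok; ctr=7 reg=6
step 12: T2 CAS ⇒ retry; ctr=7 reg=6
step 13: T1 LOAD ⇒ load; ctr=7 reg=7
step 14: T1 CAS ⇒ ok; ctr=8 reg=7
step 15: T1 LOAD ⇒ load; ctr=8 reg=8
step 16: T1 CAS ⇒ ok; ctr=9 reg=8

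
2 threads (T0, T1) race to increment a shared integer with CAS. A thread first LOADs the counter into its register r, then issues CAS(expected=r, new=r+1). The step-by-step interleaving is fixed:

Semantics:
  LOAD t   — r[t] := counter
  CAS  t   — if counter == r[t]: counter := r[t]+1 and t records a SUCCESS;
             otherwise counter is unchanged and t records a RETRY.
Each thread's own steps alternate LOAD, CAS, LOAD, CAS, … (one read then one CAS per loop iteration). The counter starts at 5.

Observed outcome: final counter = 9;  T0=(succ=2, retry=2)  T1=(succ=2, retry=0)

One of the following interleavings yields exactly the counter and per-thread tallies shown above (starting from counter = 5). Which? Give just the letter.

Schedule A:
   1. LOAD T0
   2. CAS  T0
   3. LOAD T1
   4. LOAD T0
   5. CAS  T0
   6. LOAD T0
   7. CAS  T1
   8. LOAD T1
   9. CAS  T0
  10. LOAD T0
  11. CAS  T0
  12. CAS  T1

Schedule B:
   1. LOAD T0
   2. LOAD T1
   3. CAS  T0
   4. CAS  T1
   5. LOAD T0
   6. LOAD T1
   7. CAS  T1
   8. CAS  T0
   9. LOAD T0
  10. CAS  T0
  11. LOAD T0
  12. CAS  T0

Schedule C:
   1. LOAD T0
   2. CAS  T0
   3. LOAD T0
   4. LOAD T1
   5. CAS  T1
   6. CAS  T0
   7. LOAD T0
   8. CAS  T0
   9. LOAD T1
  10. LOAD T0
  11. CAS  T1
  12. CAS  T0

C

Tracing schedule C:
T0 LOAD — after: cnt=5, r=5 — load
T0 CAS — after: cnt=6, r=5 — ok
T0 LOAD — after: cnt=6, r=6 — load
T1 LOAD — after: cnt=6, r=6 — load
T1 CAS — after: cnt=7, r=6 — ok
T0 CAS — after: cnt=7, r=6 — retry
T0 LOAD — after: cnt=7, r=7 — load
T0 CAS — after: cnt=8, r=7 — ok
T1 LOAD — after: cnt=8, r=8 — load
T0 LOAD — after: cnt=8, r=8 — load
T1 CAS — after: cnt=9, r=8 — ok
T0 CAS — after: cnt=9, r=8 — retry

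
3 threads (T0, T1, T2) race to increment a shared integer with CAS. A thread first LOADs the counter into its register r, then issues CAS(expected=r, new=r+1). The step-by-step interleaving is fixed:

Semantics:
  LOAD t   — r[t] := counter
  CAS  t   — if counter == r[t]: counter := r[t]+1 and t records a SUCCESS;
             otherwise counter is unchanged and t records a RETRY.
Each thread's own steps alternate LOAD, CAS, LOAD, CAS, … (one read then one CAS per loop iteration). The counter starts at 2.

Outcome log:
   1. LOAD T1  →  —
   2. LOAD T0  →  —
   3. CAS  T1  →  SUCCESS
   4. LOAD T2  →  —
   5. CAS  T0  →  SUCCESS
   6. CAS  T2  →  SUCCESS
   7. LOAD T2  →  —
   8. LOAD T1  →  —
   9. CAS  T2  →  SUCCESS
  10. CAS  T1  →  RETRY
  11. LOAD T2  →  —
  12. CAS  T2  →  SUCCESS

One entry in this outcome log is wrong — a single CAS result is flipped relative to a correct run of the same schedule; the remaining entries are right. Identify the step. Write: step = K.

Re-executing:
T1 LOAD — after: cnt=2, r=2 — load
T0 LOAD — after: cnt=2, r=2 — load
T1 CAS — after: cnt=3, r=2 — ok
T2 LOAD — after: cnt=3, r=3 — load
T0 CAS — after: cnt=3, r=2 — retry
T2 CAS — after: cnt=4, r=3 — ok
T2 LOAD — after: cnt=4, r=4 — load
T1 LOAD — after: cnt=4, r=4 — load
T2 CAS — after: cnt=5, r=4 — ok
T1 CAS — after: cnt=5, r=4 — retry
T2 LOAD — after: cnt=5, r=5 — load
T2 CAS — after: cnt=6, r=5 — ok
Mismatch at 5.

step = 5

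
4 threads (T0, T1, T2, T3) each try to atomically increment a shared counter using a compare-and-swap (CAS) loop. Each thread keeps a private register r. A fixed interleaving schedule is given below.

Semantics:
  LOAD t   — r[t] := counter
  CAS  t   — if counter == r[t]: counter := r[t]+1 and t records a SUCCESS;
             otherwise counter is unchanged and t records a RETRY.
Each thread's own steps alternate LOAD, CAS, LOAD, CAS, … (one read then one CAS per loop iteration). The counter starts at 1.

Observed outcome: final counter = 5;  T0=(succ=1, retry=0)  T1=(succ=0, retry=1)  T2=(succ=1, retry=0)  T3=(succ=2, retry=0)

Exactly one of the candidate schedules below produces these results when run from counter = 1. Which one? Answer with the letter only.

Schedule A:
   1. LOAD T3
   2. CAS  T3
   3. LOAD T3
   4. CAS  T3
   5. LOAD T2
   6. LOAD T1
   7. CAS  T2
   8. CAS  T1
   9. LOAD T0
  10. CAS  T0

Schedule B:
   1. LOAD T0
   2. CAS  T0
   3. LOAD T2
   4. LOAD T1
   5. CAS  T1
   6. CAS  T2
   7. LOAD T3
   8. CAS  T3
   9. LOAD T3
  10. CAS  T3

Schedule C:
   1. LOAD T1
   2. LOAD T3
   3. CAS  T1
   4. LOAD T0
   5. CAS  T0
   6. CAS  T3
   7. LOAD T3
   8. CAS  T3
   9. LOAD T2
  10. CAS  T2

Run A:
[1] T3.load  rd  (counter 1, T3.r 1)
[2] T3.cas  hit  (counter 2, T3.r 1)
[3] T3.load  rd  (counter 2, T3.r 2)
[4] T3.cas  hit  (counter 3, T3.r 2)
[5] T2.load  rd  (counter 3, T2.r 3)
[6] T1.load  rd  (counter 3, T1.r 3)
[7] T2.cas  hit  (counter 4, T2.r 3)
[8] T1.cas  miss  (counter 4, T1.r 3)
[9] T0.load  rd  (counter 4, T0.r 4)
[10] T0.cas  hit  (counter 5, T0.r 4)

A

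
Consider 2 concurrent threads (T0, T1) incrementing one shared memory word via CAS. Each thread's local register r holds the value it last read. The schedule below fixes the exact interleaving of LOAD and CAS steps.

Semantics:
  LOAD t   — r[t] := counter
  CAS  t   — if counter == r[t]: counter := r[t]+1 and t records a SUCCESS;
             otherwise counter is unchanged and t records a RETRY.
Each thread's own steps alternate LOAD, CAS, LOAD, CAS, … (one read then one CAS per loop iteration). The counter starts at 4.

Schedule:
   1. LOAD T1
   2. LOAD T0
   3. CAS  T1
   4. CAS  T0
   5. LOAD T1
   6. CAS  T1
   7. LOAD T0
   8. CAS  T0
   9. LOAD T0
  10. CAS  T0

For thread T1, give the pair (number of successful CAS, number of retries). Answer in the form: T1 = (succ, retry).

#1 T1 reads 4
#2 T0 reads 4
#3 T1 CAS(4→5) writes; counter now 5
#4 T0 CAS(4→5) fails; counter now 5
#5 T1 reads 5
#6 T1 CAS(5→6) writes; counter now 6
#7 T0 reads 6
#8 T0 CAS(6→7) writes; counter now 7
#9 T0 reads 7
#10 T0 CAS(7→8) writes; counter now 8

T1 = (2, 0)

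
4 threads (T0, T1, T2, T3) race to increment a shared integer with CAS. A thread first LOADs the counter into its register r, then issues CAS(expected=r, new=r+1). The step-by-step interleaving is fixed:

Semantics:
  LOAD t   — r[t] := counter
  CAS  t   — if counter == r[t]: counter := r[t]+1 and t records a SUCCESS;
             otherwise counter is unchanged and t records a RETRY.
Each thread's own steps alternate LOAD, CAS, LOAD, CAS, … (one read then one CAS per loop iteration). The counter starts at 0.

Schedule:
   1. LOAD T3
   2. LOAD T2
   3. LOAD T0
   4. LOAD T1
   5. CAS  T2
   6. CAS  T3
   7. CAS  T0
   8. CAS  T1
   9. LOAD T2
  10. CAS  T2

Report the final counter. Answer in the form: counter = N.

counter = 2

#1 T3 reads 0
#2 T2 reads 0
#3 T0 reads 0
#4 T1 reads 0
#5 T2 CAS(0→1) writes; counter now 1
#6 T3 CAS(0→1) fails; counter now 1
#7 T0 CAS(0→1) fails; counter now 1
#8 T1 CAS(0→1) fails; counter now 1
#9 T2 reads 1
#10 T2 CAS(1→2) writes; counter now 2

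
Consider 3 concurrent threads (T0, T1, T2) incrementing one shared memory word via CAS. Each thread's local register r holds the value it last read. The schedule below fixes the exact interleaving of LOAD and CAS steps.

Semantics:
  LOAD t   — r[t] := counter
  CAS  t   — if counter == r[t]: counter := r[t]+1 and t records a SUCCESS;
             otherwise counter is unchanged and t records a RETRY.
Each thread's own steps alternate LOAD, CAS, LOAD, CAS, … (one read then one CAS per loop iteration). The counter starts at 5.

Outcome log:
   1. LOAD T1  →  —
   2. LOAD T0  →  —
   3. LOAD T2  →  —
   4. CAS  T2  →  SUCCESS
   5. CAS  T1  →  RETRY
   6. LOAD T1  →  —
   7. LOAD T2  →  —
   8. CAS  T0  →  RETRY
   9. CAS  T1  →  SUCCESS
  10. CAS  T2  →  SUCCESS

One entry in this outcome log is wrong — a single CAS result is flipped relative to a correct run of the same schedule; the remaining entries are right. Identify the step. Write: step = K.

step = 10

Re-executing:
   1) LOAD T1:  M=5  r_T1=5
   2) LOAD T0:  M=5  r_T0=5
   3) LOAD T2:  M=5  r_T2=5
   4) CAS  T2:  M=6  r_T2=5 ✓
   5) CAS  T1:  M=6  r_T1=5 ✗
   6) LOAD T1:  M=6  r_T1=6
   7) LOAD T2:  M=6  r_T2=6
   8) CAS  T0:  M=6  r_T0=5 ✗
   9) CAS  T1:  M=7  r_T1=6 ✓
  10) CAS  T2:  M=7  r_T2=6 ✗
Flip is step 10.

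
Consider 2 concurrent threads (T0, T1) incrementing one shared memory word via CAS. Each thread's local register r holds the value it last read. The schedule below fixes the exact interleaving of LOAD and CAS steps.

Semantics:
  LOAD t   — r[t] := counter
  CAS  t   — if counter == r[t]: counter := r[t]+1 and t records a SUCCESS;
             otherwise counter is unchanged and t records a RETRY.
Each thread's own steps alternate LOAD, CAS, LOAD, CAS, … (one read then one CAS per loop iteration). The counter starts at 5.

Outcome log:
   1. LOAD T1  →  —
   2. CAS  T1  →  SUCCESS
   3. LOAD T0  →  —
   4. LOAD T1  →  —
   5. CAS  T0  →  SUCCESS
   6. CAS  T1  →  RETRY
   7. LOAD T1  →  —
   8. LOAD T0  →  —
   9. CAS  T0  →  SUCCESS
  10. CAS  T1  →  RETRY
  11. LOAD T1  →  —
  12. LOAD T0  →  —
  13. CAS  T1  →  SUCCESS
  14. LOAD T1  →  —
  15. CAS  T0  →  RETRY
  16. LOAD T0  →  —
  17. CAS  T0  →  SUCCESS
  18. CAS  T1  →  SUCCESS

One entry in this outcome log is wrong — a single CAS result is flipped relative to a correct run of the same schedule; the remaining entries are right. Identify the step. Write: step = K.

Reference trace:
[1] T1.load  rd  (counter 5, T1.r 5)
[2] T1.cas  hit  (counter 6, T1.r 5)
[3] T0.load  rd  (counter 6, T0.r 6)
[4] T1.load  rd  (counter 6, T1.r 6)
[5] T0.cas  hit  (counter 7, T0.r 6)
[6] T1.cas  miss  (counter 7, T1.r 6)
[7] T1.load  rd  (counter 7, T1.r 7)
[8] T0.load  rd  (counter 7, T0.r 7)
[9] T0.cas  hit  (counter 8, T0.r 7)
[10] T1.cas  miss  (counter 8, T1.r 7)
[11] T1.load  rd  (counter 8, T1.r 8)
[12] T0.load  rd  (counter 8, T0.r 8)
[13] T1.cas  hit  (counter 9, T1.r 8)
[14] T1.load  rd  (counter 9, T1.r 9)
[15] T0.cas  miss  (counter 9, T0.r 8)
[16] T0.load  rd  (counter 9, T0.r 9)
[17] T0.cas  hit  (counter 10, T0.r 9)
[18] T1.cas  miss  (counter 10, T1.r 9)
Flip is step 18.

step = 18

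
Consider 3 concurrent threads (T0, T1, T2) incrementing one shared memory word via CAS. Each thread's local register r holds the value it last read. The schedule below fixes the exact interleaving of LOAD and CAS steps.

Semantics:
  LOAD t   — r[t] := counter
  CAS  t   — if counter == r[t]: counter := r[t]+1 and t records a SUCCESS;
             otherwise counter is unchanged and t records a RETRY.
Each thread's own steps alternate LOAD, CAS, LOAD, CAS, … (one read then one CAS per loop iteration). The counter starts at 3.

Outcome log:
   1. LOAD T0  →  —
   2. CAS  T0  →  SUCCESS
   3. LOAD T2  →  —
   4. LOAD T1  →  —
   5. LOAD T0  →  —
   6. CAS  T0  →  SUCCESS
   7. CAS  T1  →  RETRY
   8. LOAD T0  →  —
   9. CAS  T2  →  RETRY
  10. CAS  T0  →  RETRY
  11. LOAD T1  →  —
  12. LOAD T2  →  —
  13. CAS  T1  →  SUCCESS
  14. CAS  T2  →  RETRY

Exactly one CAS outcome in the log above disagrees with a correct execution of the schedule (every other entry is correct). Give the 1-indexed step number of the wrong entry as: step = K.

Correct run:
#1 T0 reads 3
#2 T0 CAS(3→4) writes; counter now 4
#3 T2 reads 4
#4 T1 reads 4
#5 T0 reads 4
#6 T0 CAS(4→5) writes; counter now 5
#7 T1 CAS(4→5) fails; counter now 5
#8 T0 reads 5
#9 T2 CAS(4→5) fails; counter now 5
#10 T0 CAS(5→6) writes; counter now 6
#11 T1 reads 6
#12 T2 reads 6
#13 T1 CAS(6→7) writes; counter now 7
#14 T2 CAS(6→7) fails; counter now 7
Flip is step 10.

step = 10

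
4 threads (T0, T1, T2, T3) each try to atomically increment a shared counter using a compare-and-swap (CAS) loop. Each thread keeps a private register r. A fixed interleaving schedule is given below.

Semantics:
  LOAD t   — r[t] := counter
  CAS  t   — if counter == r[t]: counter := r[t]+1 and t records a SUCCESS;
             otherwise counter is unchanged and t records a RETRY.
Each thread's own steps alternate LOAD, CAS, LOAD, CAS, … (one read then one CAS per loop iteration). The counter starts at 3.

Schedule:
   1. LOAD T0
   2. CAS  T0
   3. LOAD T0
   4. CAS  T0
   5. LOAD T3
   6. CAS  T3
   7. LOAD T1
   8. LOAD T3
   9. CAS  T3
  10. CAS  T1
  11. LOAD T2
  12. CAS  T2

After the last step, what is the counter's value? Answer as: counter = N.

1. LOAD T0 → mem=3 r[T0]=3 [LOAD]
2. CAS T0 → mem=4 r[T0]=3 [OK]
3. LOAD T0 → mem=4 r[T0]=4 [LOAD]
4. CAS T0 → mem=5 r[T0]=4 [OK]
5. LOAD T3 → mem=5 r[T3]=5 [LOAD]
6. CAS T3 → mem=6 r[T3]=5 [OK]
7. LOAD T1 → mem=6 r[T1]=6 [LOAD]
8. LOAD T3 → mem=6 r[T3]=6 [LOAD]
9. CAS T3 → mem=7 r[T3]=6 [OK]
10. CAS T1 → mem=7 r[T1]=6 [RETRY]
11. LOAD T2 → mem=7 r[T2]=7 [LOAD]
12. CAS T2 → mem=8 r[T2]=7 [OK]

counter = 8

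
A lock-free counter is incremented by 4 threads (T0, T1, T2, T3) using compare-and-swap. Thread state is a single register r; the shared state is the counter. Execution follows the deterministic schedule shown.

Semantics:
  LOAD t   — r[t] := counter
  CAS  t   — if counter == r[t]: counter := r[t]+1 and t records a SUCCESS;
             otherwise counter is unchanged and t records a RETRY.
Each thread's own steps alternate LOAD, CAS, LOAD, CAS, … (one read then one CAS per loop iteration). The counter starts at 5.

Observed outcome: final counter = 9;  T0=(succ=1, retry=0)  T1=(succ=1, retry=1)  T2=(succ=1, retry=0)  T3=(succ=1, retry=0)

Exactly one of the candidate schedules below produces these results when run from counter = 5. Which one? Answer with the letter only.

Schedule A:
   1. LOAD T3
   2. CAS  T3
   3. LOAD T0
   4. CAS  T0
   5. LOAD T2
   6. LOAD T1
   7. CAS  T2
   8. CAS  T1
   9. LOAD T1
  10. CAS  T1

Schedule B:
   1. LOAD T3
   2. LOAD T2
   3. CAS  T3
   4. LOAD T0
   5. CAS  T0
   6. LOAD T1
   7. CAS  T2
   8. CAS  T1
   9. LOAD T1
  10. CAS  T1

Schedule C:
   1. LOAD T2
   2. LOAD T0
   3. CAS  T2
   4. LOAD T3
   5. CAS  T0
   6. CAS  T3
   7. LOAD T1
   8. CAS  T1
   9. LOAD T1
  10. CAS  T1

A

Simulating candidate A:
1. LOAD T3 → mem=5 r[T3]=5 [LOAD]
2. CAS T3 → mem=6 r[T3]=5 [OK]
3. LOAD T0 → mem=6 r[T0]=6 [LOAD]
4. CAS T0 → mem=7 r[T0]=6 [OK]
5. LOAD T2 → mem=7 r[T2]=7 [LOAD]
6. LOAD T1 → mem=7 r[T1]=7 [LOAD]
7. CAS T2 → mem=8 r[T2]=7 [OK]
8. CAS T1 → mem=8 r[T1]=7 [RETRY]
9. LOAD T1 → mem=8 r[T1]=8 [LOAD]
10. CAS T1 → mem=9 r[T1]=8 [OK]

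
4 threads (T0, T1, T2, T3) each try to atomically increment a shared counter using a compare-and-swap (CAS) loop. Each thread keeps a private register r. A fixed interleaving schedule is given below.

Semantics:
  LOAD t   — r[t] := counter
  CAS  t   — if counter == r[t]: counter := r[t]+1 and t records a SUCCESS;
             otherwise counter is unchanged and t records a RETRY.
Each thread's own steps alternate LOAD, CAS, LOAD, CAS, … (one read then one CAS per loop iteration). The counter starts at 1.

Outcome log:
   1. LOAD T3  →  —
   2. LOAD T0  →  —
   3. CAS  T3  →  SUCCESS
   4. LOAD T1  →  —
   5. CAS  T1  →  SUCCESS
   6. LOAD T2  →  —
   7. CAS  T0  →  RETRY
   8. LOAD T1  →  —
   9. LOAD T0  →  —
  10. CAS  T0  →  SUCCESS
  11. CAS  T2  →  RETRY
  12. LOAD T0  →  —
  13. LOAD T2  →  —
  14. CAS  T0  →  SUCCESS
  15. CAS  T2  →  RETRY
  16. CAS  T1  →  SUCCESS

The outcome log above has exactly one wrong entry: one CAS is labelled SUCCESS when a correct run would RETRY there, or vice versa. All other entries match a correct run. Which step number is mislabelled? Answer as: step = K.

step = 16

Re-executing:
1. LOAD T3 → mem=1 r[T3]=1 [LOAD]
2. LOAD T0 → mem=1 r[T0]=1 [LOAD]
3. CAS T3 → mem=2 r[T3]=1 [OK]
4. LOAD T1 → mem=2 r[T1]=2 [LOAD]
5. CAS T1 → mem=3 r[T1]=2 [OK]
6. LOAD T2 → mem=3 r[T2]=3 [LOAD]
7. CAS T0 → mem=3 r[T0]=1 [RETRY]
8. LOAD T1 → mem=3 r[T1]=3 [LOAD]
9. LOAD T0 → mem=3 r[T0]=3 [LOAD]
10. CAS T0 → mem=4 r[T0]=3 [OK]
11. CAS T2 → mem=4 r[T2]=3 [RETRY]
12. LOAD T0 → mem=4 r[T0]=4 [LOAD]
13. LOAD T2 → mem=4 r[T2]=4 [LOAD]
14. CAS T0 → mem=5 r[T0]=4 [OK]
15. CAS T2 → mem=5 r[T2]=4 [RETRY]
16. CAS T1 → mem=5 r[T1]=3 [RETRY]
Mismatch at 16.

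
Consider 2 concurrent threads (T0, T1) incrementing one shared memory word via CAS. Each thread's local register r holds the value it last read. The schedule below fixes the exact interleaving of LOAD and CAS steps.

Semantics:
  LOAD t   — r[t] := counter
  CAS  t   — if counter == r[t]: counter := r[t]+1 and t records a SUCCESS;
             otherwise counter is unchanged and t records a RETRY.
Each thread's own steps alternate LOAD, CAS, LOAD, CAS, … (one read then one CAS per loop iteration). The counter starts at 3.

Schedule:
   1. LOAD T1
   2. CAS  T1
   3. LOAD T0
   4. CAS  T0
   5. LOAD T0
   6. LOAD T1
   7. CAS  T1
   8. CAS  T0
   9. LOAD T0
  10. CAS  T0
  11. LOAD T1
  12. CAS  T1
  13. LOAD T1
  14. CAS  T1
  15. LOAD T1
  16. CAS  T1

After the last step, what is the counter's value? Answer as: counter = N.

counter = 10

T1 LOAD — after: cnt=3, r=3 — load
T1 CAS — after: cnt=4, r=3 — ok
T0 LOAD — after: cnt=4, r=4 — load
T0 CAS — after: cnt=5, r=4 — ok
T0 LOAD — after: cnt=5, r=5 — load
T1 LOAD — after: cnt=5, r=5 — load
T1 CAS — after: cnt=6, r=5 — ok
T0 CAS — after: cnt=6, r=5 — retry
T0 LOAD — after: cnt=6, r=6 — load
T0 CAS — after: cnt=7, r=6 — ok
T1 LOAD — after: cnt=7, r=7 — load
T1 CAS — after: cnt=8, r=7 — ok
T1 LOAD — after: cnt=8, r=8 — load
T1 CAS — after: cnt=9, r=8 — ok
T1 LOAD — after: cnt=9, r=9 — load
T1 CAS — after: cnt=10, r=9 — ok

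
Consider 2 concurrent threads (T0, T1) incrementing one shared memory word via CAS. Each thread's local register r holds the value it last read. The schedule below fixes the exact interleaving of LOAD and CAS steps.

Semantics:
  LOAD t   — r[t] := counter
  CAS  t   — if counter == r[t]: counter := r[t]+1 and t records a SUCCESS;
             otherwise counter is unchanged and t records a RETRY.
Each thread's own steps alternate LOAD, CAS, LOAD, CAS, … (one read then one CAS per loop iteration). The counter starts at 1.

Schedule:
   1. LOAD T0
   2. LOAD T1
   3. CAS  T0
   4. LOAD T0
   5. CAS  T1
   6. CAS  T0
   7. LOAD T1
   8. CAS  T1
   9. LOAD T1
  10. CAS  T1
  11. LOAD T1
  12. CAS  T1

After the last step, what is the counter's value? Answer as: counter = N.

counter = 6

T0 LOAD — after: cnt=1, r=1 — load
T1 LOAD — after: cnt=1, r=1 — load
T0 CAS — after: cnt=2, r=1 — ok
T0 LOAD — after: cnt=2, r=2 — load
T1 CAS — after: cnt=2, r=1 — retry
T0 CAS — after: cnt=3, r=2 — ok
T1 LOAD — after: cnt=3, r=3 — load
T1 CAS — after: cnt=4, r=3 — ok
T1 LOAD — after: cnt=4, r=4 — load
T1 CAS — after: cnt=5, r=4 — ok
T1 LOAD — after: cnt=5, r=5 — load
T1 CAS — after: cnt=6, r=5 — ok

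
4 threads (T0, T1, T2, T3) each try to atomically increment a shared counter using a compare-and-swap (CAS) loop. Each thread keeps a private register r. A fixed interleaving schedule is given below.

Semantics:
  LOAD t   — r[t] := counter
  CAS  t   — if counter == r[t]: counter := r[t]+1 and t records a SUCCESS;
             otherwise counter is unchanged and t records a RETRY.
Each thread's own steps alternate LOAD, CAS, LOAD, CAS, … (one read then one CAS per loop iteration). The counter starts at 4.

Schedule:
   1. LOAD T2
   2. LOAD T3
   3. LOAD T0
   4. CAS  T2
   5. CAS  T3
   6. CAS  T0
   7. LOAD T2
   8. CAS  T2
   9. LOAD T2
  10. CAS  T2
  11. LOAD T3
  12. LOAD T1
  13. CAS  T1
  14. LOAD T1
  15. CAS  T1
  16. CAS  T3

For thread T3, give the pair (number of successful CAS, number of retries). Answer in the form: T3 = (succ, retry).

1. LOAD T2 → mem=4 r[T2]=4 [LOAD]
2. LOAD T3 → mem=4 r[T3]=4 [LOAD]
3. LOAD T0 → mem=4 r[T0]=4 [LOAD]
4. CAS T2 → mem=5 r[T2]=4 [OK]
5. CAS T3 → mem=5 r[T3]=4 [RETRY]
6. CAS T0 → mem=5 r[T0]=4 [RETRY]
7. LOAD T2 → mem=5 r[T2]=5 [LOAD]
8. CAS T2 → mem=6 r[T2]=5 [OK]
9. LOAD T2 → mem=6 r[T2]=6 [LOAD]
10. CAS T2 → mem=7 r[T2]=6 [OK]
11. LOAD T3 → mem=7 r[T3]=7 [LOAD]
12. LOAD T1 → mem=7 r[T1]=7 [LOAD]
13. CAS T1 → mem=8 r[T1]=7 [OK]
14. LOAD T1 → mem=8 r[T1]=8 [LOAD]
15. CAS T1 → mem=9 r[T1]=8 [OK]
16. CAS T3 → mem=9 r[T3]=7 [RETRY]

T3 = (0, 2)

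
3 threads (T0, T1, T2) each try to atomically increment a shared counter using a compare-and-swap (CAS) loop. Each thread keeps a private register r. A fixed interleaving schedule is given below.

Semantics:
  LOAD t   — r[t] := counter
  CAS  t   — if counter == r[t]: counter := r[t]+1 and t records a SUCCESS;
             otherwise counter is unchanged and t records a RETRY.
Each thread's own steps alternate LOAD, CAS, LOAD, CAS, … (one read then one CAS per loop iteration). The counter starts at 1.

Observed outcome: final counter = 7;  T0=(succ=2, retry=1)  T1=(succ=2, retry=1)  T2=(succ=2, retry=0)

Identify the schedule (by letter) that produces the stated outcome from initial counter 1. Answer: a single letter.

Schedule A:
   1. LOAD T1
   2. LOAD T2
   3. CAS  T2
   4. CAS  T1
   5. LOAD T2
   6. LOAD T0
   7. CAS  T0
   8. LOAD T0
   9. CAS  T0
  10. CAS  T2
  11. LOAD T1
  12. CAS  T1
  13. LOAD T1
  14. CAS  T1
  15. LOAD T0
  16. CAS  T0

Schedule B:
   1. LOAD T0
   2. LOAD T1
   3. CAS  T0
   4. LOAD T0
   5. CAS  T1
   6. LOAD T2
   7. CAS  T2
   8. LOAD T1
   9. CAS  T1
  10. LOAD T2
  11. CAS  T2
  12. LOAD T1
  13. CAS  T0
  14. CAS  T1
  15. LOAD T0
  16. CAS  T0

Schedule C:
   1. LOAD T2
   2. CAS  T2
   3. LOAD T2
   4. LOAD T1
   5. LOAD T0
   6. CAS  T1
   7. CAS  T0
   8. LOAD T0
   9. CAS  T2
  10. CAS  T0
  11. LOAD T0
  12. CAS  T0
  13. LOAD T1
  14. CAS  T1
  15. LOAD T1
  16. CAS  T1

Run B:
step 1: T0 LOAD ⇒ load; ctr=1 reg=1
step 2: T1 LOAD ⇒ load; ctr=1 reg=1
step 3: T0 CAS ⇒ ok; ctr=2 reg=1
step 4: T0 LOAD ⇒ load; ctr=2 reg=2
step 5: T1 CAS ⇒ retry; ctr=2 reg=1
step 6: T2 LOAD ⇒ load; ctr=2 reg=2
step 7: T2 CAS ⇒ ok; ctr=3 reg=2
step 8: T1 LOAD ⇒ load; ctr=3 reg=3
step 9: T1 CAS ⇒ ok; ctr=4 reg=3
step 10: T2 LOAD ⇒ load; ctr=4 reg=4
step 11: T2 CAS ⇒ ok; ctr=5 reg=4
step 12: T1 LOAD ⇒ load; ctr=5 reg=5
step 13: T0 CAS ⇒ retry; ctr=5 reg=2
step 14: T1 CAS ⇒ ok; ctr=6 reg=5
step 15: T0 LOAD ⇒ load; ctr=6 reg=6
step 16: T0 CAS ⇒ ok; ctr=7 reg=6

B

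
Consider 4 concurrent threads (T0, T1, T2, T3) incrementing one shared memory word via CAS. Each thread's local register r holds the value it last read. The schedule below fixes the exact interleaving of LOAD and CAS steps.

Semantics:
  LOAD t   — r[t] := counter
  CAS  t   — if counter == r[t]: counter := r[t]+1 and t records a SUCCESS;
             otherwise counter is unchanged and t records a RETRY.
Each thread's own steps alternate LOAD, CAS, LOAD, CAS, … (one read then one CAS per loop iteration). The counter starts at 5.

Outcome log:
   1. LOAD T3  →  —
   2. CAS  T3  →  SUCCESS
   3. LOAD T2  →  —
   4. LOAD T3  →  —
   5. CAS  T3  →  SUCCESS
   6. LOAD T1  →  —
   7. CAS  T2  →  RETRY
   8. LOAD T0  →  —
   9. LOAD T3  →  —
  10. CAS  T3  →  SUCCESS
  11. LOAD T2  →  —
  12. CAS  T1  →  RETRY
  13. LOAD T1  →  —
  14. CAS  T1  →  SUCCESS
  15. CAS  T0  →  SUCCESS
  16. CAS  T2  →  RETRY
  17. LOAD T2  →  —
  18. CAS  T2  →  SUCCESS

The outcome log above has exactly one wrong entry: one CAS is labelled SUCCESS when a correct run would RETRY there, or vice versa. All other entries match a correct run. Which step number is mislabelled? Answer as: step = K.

Correct run:
1. LOAD T3 → mem=5 r[T3]=5 [LOAD]
2. CAS T3 → mem=6 r[T3]=5 [OK]
3. LOAD T2 → mem=6 r[T2]=6 [LOAD]
4. LOAD T3 → mem=6 r[T3]=6 [LOAD]
5. CAS T3 → mem=7 r[T3]=6 [OK]
6. LOAD T1 → mem=7 r[T1]=7 [LOAD]
7. CAS T2 → mem=7 r[T2]=6 [RETRY]
8. LOAD T0 → mem=7 r[T0]=7 [LOAD]
9. LOAD T3 → mem=7 r[T3]=7 [LOAD]
10. CAS T3 → mem=8 r[T3]=7 [OK]
11. LOAD T2 → mem=8 r[T2]=8 [LOAD]
12. CAS T1 → mem=8 r[T1]=7 [RETRY]
13. LOAD T1 → mem=8 r[T1]=8 [LOAD]
14. CAS T1 → mem=9 r[T1]=8 [OK]
15. CAS T0 → mem=9 r[T0]=7 [RETRY]
16. CAS T2 → mem=9 r[T2]=8 [RETRY]
17. LOAD T2 → mem=9 r[T2]=9 [LOAD]
18. CAS T2 → mem=10 r[T2]=9 [OK]
Log disagrees first at step 15.

step = 15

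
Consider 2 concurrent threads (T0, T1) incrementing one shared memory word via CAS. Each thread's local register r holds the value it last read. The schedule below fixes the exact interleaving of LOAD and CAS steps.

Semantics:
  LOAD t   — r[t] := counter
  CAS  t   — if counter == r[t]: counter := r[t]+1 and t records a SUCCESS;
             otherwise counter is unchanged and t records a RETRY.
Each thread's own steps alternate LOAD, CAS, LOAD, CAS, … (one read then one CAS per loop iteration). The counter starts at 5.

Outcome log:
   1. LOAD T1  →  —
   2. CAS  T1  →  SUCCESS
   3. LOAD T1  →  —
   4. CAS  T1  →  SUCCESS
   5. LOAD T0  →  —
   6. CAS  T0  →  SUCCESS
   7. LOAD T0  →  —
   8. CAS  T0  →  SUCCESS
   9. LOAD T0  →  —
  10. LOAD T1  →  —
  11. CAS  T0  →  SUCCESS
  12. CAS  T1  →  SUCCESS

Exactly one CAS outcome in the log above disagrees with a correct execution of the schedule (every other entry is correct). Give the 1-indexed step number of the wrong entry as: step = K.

Re-executing:
T1 LOAD — after: cnt=5, r=5 — load
T1 CAS — after: cnt=6, r=5 — ok
T1 LOAD — after: cnt=6, r=6 — load
T1 CAS — after: cnt=7, r=6 — ok
T0 LOAD — after: cnt=7, r=7 — load
T0 CAS — after: cnt=8, r=7 — ok
T0 LOAD — after: cnt=8, r=8 — load
T0 CAS — after: cnt=9, r=8 — ok
T0 LOAD — after: cnt=9, r=9 — load
T1 LOAD — after: cnt=9, r=9 — load
T0 CAS — after: cnt=10, r=9 — ok
T1 CAS — after: cnt=10, r=9 — retry
Log disagrees first at step 12.

step = 12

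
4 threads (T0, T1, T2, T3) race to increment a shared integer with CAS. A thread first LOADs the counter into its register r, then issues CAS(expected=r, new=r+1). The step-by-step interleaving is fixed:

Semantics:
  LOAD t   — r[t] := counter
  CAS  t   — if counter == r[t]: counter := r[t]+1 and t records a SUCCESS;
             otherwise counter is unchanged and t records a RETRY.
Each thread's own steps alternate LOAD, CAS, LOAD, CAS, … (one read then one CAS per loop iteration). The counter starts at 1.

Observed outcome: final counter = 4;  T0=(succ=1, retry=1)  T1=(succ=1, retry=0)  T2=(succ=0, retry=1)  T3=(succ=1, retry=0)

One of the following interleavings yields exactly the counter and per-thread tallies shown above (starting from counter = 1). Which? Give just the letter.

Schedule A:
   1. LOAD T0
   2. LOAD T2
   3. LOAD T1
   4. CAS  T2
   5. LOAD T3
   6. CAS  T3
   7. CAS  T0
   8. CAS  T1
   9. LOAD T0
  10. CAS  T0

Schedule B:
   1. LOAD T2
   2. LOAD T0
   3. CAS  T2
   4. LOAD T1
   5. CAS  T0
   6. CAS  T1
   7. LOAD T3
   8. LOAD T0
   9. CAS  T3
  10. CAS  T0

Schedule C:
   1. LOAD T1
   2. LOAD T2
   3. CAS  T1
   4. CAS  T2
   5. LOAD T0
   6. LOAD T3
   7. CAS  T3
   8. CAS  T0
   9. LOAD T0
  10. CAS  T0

Tracing schedule C:
T1 LOAD — after: cnt=1, r=1 — load
T2 LOAD — after: cnt=1, r=1 — load
T1 CAS — after: cnt=2, r=1 — ok
T2 CAS — after: cnt=2, r=1 — retry
T0 LOAD — after: cnt=2, r=2 — load
T3 LOAD — after: cnt=2, r=2 — load
T3 CAS — after: cnt=3, r=2 — ok
T0 CAS — after: cnt=3, r=2 — retry
T0 LOAD — after: cnt=3, r=3 — load
T0 CAS — after: cnt=4, r=3 — ok

C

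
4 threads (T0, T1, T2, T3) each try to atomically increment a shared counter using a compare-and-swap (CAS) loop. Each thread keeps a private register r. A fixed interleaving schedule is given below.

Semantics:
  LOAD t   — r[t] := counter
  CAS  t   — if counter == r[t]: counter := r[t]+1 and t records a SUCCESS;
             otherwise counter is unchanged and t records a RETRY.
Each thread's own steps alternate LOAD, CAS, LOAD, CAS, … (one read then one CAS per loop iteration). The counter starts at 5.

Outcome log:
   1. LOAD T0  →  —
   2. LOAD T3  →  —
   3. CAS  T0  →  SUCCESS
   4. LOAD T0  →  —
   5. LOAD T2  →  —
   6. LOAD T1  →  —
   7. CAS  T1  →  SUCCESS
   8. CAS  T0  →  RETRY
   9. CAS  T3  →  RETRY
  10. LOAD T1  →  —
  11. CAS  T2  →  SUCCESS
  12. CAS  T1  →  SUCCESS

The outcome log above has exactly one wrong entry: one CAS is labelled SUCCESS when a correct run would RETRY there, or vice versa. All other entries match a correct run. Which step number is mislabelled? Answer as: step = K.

Re-executing:
step 1: T0 LOAD ⇒ load; ctr=5 reg=5
step 2: T3 LOAD ⇒ load; ctr=5 reg=5
step 3: T0 CAS ⇒ ok; ctr=6 reg=5
step 4: T0 LOAD ⇒ load; ctr=6 reg=6
step 5: T2 LOAD ⇒ load; ctr=6 reg=6
step 6: T1 LOAD ⇒ load; ctr=6 reg=6
step 7: T1 CAS ⇒ ok; ctr=7 reg=6
step 8: T0 CAS ⇒ retry; ctr=7 reg=6
step 9: T3 CAS ⇒ retry; ctr=7 reg=5
step 10: T1 LOAD ⇒ load; ctr=7 reg=7
step 11: T2 CAS ⇒ retry; ctr=7 reg=6
step 12: T1 CAS ⇒ ok; ctr=8 reg=7
Flip is step 11.

step = 11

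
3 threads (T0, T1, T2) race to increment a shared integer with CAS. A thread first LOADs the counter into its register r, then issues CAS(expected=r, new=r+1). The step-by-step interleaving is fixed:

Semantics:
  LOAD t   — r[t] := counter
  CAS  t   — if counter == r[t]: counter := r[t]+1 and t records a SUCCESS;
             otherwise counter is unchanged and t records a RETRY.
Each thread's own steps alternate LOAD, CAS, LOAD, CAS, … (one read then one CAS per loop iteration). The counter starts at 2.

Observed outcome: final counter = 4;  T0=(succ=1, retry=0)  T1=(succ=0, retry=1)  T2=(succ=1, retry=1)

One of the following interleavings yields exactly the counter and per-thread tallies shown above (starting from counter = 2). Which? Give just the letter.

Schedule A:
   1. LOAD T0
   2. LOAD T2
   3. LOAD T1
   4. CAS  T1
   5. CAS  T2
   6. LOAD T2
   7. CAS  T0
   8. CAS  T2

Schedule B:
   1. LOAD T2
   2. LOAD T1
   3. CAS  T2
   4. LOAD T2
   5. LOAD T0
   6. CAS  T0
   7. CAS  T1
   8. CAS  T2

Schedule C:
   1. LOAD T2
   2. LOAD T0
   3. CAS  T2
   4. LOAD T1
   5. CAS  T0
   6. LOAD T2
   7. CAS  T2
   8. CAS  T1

B

Run B:
#1 T2 reads 2
#2 T1 reads 2
#3 T2 CAS(2→3) writes; counter now 3
#4 T2 reads 3
#5 T0 reads 3
#6 T0 CAS(3→4) writes; counter now 4
#7 T1 CAS(2→3) fails; counter now 4
#8 T2 CAS(3→4) fails; counter now 4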